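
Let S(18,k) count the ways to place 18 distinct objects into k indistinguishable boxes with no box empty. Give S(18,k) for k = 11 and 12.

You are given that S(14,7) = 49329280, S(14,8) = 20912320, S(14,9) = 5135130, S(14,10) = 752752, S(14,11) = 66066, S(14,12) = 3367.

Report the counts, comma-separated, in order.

[15] T[15,8]:8*20912320+49329280=216627840 · T[15,9]:9*5135130+20912320=67128490 · T[15,10]:10*752752+5135130=12662650 · T[15,11]:11*66066+752752=1479478 · T[15,12]:12*3367+66066=106470
[16] T[16,9]:9*67128490+216627840=820784250 · T[16,10]:10*12662650+67128490=193754990 · T[16,11]:11*1479478+12662650=28936908 · T[16,12]:12*106470+1479478=2757118
[17] T[17,10]:10*193754990+820784250=2758334150 · T[17,11]:11*28936908+193754990=512060978 · T[17,12]:12*2757118+28936908=62022324
[18] T[18,11]:11*512060978+2758334150=8391004908 · T[18,12]:12*62022324+512060978=1256328866
Read S(18,11) = 8391004908, S(18,12) = 1256328866.

8391004908, 1256328866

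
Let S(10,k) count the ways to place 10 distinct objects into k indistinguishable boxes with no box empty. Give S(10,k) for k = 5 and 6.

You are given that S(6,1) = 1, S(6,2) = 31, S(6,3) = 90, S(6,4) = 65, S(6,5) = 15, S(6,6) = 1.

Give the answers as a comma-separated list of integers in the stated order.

[7] T[7,2]:2*31+1=63 · T[7,3]:3*90+31=301 · T[7,4]:4*65+90=350 · T[7,5]:5*15+65=140 · T[7,6]:6*1+15=21
[8] T[8,3]:3*301+63=966 · T[8,4]:4*350+301=1701 · T[8,5]:5*140+350=1050 · T[8,6]:6*21+140=266
[9] T[9,4]:4*1701+966=7770 · T[9,5]:5*1050+1701=6951 · T[9,6]:6*266+1050=2646
[10] T[10,5]:5*6951+7770=42525 · T[10,6]:6*2646+6951=22827
Read S(10,5) = 42525, S(10,6) = 22827.

42525, 22827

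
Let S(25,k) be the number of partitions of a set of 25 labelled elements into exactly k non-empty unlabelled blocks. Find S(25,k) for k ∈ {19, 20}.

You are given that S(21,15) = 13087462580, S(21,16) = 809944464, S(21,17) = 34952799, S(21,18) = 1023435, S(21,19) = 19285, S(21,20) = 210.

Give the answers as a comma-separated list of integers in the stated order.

i=22: T(22,16)=13087462580+16·809944464=26046574004 | T(22,17)=809944464+17·34952799=1404142047 | T(22,18)=34952799+18·1023435=53374629 | T(22,19)=1023435+19·19285=1389850 | T(22,20)=19285+20·210=23485
i=23: T(23,17)=26046574004+17·1404142047=49916988803 | T(23,18)=1404142047+18·53374629=2364885369 | T(23,19)=53374629+19·1389850=79781779 | T(23,20)=1389850+20·23485=1859550
i=24: T(24,18)=49916988803+18·2364885369=92484925445 | T(24,19)=2364885369+19·79781779=3880739170 | T(24,20)=79781779+20·1859550=116972779
i=25: T(25,19)=92484925445+19·3880739170=166218969675 | T(25,20)=3880739170+20·116972779=6220194750
Read S(25,19) = 166218969675, S(25,20) = 6220194750.

166218969675, 6220194750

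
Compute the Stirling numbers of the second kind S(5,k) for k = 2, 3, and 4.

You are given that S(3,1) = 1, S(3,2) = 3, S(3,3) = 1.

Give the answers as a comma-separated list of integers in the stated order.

15, 25, 10

i=4: T(4,1)=0+1·1=1 | T(4,2)=1+2·3=7 | T(4,3)=3+3·1=6 | T(4,4)=1+4·0=1
i=5: T(5,2)=1+2·7=15 | T(5,3)=7+3·6=25 | T(5,4)=6+4·1=10
Read S(5,2) = 15, S(5,3) = 25, S(5,4) = 10.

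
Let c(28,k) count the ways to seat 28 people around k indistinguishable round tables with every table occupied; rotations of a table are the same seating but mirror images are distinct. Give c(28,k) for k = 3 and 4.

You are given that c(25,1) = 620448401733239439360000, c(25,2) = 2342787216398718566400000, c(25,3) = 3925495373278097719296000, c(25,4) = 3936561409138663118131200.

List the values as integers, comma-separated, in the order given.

r26: T_26,1=25×620448401733239439360000+0=15511210043330985984000000; T_26,2=25×2342787216398718566400000+620448401733239439360000=59190128811701203599360000; T_26,3=25×3925495373278097719296000+2342787216398718566400000=100480171548351161548800000; T_26,4=25×3936561409138663118131200+3925495373278097719296000=102339530601744675672576000
r27: T_27,2=26×59190128811701203599360000+15511210043330985984000000=1554454559147562279567360000; T_27,3=26×100480171548351161548800000+59190128811701203599360000=2671674589068831403868160000; T_27,4=26×102339530601744675672576000+100480171548351161548800000=2761307967193712729035776000
r28: T_28,3=27×2671674589068831403868160000+1554454559147562279567360000=73689668464006010184007680000; T_28,4=27×2761307967193712729035776000+2671674589068831403868160000=77226989703299075087834112000
Read c(28,3) = 73689668464006010184007680000, c(28,4) = 77226989703299075087834112000.

73689668464006010184007680000, 77226989703299075087834112000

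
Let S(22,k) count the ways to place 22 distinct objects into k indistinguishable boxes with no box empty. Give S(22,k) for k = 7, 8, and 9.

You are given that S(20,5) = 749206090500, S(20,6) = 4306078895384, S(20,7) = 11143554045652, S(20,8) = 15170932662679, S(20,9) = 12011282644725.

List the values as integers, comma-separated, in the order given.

i=21: T(21,6)=749206090500+6·4306078895384=26585679462804 | T(21,7)=4306078895384+7·11143554045652=82310957214948 | T(21,8)=11143554045652+8·15170932662679=132511015347084 | T(21,9)=15170932662679+9·12011282644725=123272476465204
i=22: T(22,7)=26585679462804+7·82310957214948=602762379967440 | T(22,8)=82310957214948+8·132511015347084=1142399079991620 | T(22,9)=132511015347084+9·123272476465204=1241963303533920
Read S(22,7) = 602762379967440, S(22,8) = 1142399079991620, S(22,9) = 1241963303533920.

602762379967440, 1142399079991620, 1241963303533920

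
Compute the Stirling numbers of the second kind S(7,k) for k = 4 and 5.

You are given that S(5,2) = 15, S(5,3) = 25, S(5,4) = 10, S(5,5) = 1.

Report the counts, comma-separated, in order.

350, 140

row 6: T[6][3]=3·25+15=90  T[6][4]=4·10+25=65  T[6][5]=5·1+10=15
row 7: T[7][4]=4·65+90=350  T[7][5]=5·15+65=140
Read S(7,4) = 350, S(7,5) = 140.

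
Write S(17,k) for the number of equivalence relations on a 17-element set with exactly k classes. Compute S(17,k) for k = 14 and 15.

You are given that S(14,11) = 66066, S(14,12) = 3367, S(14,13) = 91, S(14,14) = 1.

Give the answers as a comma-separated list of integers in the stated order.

249900, 7820

r15: T_15,12=12×3367+66066=106470; T_15,13=13×91+3367=4550; T_15,14=14×1+91=105; T_15,15=15×0+1=1
r16: T_16,13=13×4550+106470=165620; T_16,14=14×105+4550=6020; T_16,15=15×1+105=120
r17: T_17,14=14×6020+165620=249900; T_17,15=15×120+6020=7820
Read S(17,14) = 249900, S(17,15) = 7820.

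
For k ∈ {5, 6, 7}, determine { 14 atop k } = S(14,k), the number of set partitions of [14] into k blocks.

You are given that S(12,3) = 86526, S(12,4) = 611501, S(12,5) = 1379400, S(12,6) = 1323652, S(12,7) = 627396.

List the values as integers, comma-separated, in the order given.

i=13: T(13,4)=86526+4·611501=2532530 | T(13,5)=611501+5·1379400=7508501 | T(13,6)=1379400+6·1323652=9321312 | T(13,7)=1323652+7·627396=5715424
i=14: T(14,5)=2532530+5·7508501=40075035 | T(14,6)=7508501+6·9321312=63436373 | T(14,7)=9321312+7·5715424=49329280
Read S(14,5) = 40075035, S(14,6) = 63436373, S(14,7) = 49329280.

40075035, 63436373, 49329280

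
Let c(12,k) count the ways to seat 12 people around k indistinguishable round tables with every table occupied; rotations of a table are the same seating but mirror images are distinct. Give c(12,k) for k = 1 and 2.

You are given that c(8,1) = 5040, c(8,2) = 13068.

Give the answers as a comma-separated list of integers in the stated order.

39916800, 120543840

i=9: T(9,1)=0+8·5040=40320 | T(9,2)=5040+8·13068=109584
i=10: T(10,1)=0+9·40320=362880 | T(10,2)=40320+9·109584=1026576
i=11: T(11,1)=0+10·362880=3628800 | T(11,2)=362880+10·1026576=10628640
i=12: T(12,1)=0+11·3628800=39916800 | T(12,2)=3628800+11·10628640=120543840
Read c(12,1) = 39916800, c(12,2) = 120543840.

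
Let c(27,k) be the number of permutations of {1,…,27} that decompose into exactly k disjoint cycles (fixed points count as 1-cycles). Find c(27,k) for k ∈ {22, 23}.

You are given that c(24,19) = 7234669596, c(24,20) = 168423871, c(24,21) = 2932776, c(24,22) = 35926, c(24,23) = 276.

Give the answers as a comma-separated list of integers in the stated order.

i=25: T(25,20)=7234669596+24·168423871=11276842500 | T(25,21)=168423871+24·2932776=238810495 | T(25,22)=2932776+24·35926=3795000 | T(25,23)=35926+24·276=42550
i=26: T(26,21)=11276842500+25·238810495=17247104875 | T(26,22)=238810495+25·3795000=333685495 | T(26,23)=3795000+25·42550=4858750
i=27: T(27,22)=17247104875+26·333685495=25922927745 | T(27,23)=333685495+26·4858750=460012995
Read c(27,22) = 25922927745, c(27,23) = 460012995.

25922927745, 460012995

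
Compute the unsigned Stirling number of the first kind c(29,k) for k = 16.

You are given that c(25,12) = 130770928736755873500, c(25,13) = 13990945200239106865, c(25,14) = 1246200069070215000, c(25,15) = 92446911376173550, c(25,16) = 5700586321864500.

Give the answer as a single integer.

16532187926098943672490

i=26: T(26,13)=130770928736755873500+25·13990945200239106865=480544558742733545125 | T(26,14)=13990945200239106865+25·1246200069070215000=45145946926994481865 | T(26,15)=1246200069070215000+25·92446911376173550=3557372853474553750 | T(26,16)=92446911376173550+25·5700586321864500=234961569422786050
i=27: T(27,14)=480544558742733545125+26·45145946926994481865=1654339178844590073615 | T(27,15)=45145946926994481865+26·3557372853474553750=137637641117332879365 | T(27,16)=3557372853474553750+26·234961569422786050=9666373658466991050
i=28: T(28,15)=1654339178844590073615+27·137637641117332879365=5370555489012577816470 | T(28,16)=137637641117332879365+27·9666373658466991050=398629729895941637715
i=29: T(29,16)=5370555489012577816470+28·398629729895941637715=16532187926098943672490
Read c(29,16) = 16532187926098943672490.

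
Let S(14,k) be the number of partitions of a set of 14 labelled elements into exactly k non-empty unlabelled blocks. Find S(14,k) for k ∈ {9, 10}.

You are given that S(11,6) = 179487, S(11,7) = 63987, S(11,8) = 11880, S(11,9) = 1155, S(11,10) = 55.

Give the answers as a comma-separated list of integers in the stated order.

5135130, 752752

row 12: T[12][7]=7·63987+179487=627396  T[12][8]=8·11880+63987=159027  T[12][9]=9·1155+11880=22275  T[12][10]=10·55+1155=1705
row 13: T[13][8]=8·159027+627396=1899612  T[13][9]=9·22275+159027=359502  T[13][10]=10·1705+22275=39325
row 14: T[14][9]=9·359502+1899612=5135130  T[14][10]=10·39325+359502=752752
Read S(14,9) = 5135130, S(14,10) = 752752.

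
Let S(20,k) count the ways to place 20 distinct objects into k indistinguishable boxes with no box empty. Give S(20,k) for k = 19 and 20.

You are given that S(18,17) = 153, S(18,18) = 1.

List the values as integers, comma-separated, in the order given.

r19: T_19,18=18×1+153=171; T_19,19=19×0+1=1
r20: T_20,19=19×1+171=190; T_20,20=20×0+1=1
Read S(20,19) = 190, S(20,20) = 1.

190, 1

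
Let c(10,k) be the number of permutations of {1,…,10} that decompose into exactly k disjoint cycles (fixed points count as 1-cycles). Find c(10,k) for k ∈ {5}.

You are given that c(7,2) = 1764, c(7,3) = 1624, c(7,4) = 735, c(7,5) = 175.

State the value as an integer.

269325

i=8: T(8,3)=1764+7·1624=13132 | T(8,4)=1624+7·735=6769 | T(8,5)=735+7·175=1960
i=9: T(9,4)=13132+8·6769=67284 | T(9,5)=6769+8·1960=22449
i=10: T(10,5)=67284+9·22449=269325
Read c(10,5) = 269325.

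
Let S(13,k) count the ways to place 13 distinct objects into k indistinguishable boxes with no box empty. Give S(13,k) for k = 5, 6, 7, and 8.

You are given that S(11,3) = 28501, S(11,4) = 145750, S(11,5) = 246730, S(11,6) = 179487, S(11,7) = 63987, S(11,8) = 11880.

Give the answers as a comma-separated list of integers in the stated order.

7508501, 9321312, 5715424, 1899612

@12  (12,4):145750·4+28501→611501, (12,5):246730·5+145750→1379400, (12,6):179487·6+246730→1323652, (12,7):63987·7+179487→627396, (12,8):11880·8+63987→159027
@13  (13,5):1379400·5+611501→7508501, (13,6):1323652·6+1379400→9321312, (13,7):627396·7+1323652→5715424, (13,8):159027·8+627396→1899612
Read S(13,5) = 7508501, S(13,6) = 9321312, S(13,7) = 5715424, S(13,8) = 1899612.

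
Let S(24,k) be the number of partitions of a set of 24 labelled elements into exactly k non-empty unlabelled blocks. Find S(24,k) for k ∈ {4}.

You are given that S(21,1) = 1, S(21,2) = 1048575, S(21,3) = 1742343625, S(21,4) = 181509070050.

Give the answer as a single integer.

11681056634501

r22: T_22,2=2×1048575+1=2097151; T_22,3=3×1742343625+1048575=5228079450; T_22,4=4×181509070050+1742343625=727778623825
r23: T_23,3=3×5228079450+2097151=15686335501; T_23,4=4×727778623825+5228079450=2916342574750
r24: T_24,4=4×2916342574750+15686335501=11681056634501
Read S(24,4) = 11681056634501.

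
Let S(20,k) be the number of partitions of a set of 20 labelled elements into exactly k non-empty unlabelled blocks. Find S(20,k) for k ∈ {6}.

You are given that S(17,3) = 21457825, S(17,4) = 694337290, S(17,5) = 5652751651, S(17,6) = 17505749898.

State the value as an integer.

4306078895384

@18  (18,4):694337290·4+21457825→2798806985, (18,5):5652751651·5+694337290→28958095545, (18,6):17505749898·6+5652751651→110687251039
@19  (19,5):28958095545·5+2798806985→147589284710, (19,6):110687251039·6+28958095545→693081601779
@20  (20,6):693081601779·6+147589284710→4306078895384
Read S(20,6) = 4306078895384.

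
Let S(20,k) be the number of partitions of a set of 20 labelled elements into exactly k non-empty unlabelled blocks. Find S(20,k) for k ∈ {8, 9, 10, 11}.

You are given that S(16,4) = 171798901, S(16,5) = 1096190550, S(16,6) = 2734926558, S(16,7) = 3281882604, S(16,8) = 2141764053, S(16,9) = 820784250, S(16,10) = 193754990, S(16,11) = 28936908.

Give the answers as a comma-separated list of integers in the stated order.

i=17: T(17,5)=171798901+5·1096190550=5652751651 | T(17,6)=1096190550+6·2734926558=17505749898 | T(17,7)=2734926558+7·3281882604=25708104786 | T(17,8)=3281882604+8·2141764053=20415995028 | T(17,9)=2141764053+9·820784250=9528822303 | T(17,10)=820784250+10·193754990=2758334150 | T(17,11)=193754990+11·28936908=512060978
i=18: T(18,6)=5652751651+6·17505749898=110687251039 | T(18,7)=17505749898+7·25708104786=197462483400 | T(18,8)=25708104786+8·20415995028=189036065010 | T(18,9)=20415995028+9·9528822303=106175395755 | T(18,10)=9528822303+10·2758334150=37112163803 | T(18,11)=2758334150+11·512060978=8391004908
i=19: T(19,7)=110687251039+7·197462483400=1492924634839 | T(19,8)=197462483400+8·189036065010=1709751003480 | T(19,9)=189036065010+9·106175395755=1144614626805 | T(19,10)=106175395755+10·37112163803=477297033785 | T(19,11)=37112163803+11·8391004908=129413217791
i=20: T(20,8)=1492924634839+8·1709751003480=15170932662679 | T(20,9)=1709751003480+9·1144614626805=12011282644725 | T(20,10)=1144614626805+10·477297033785=5917584964655 | T(20,11)=477297033785+11·129413217791=1900842429486
Read S(20,8) = 15170932662679, S(20,9) = 12011282644725, S(20,10) = 5917584964655, S(20,11) = 1900842429486.

15170932662679, 12011282644725, 5917584964655, 1900842429486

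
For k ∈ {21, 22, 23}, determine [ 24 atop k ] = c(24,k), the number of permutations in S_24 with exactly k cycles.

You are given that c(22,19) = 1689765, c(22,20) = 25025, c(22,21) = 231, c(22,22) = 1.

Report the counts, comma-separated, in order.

2932776, 35926, 276

i=23: T(23,20)=1689765+22·25025=2240315 | T(23,21)=25025+22·231=30107 | T(23,22)=231+22·1=253 | T(23,23)=1+22·0=1
i=24: T(24,21)=2240315+23·30107=2932776 | T(24,22)=30107+23·253=35926 | T(24,23)=253+23·1=276
Read c(24,21) = 2932776, c(24,22) = 35926, c(24,23) = 276.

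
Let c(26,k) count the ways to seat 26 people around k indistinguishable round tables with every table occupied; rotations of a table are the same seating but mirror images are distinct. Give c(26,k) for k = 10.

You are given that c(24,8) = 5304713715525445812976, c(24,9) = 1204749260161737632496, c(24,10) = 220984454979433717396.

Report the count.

r25: T_25,9=24×1204749260161737632496+5304713715525445812976=34218695959407148992880; T_25,10=24×220984454979433717396+1204749260161737632496=6508376179668146850000
r26: T_26,10=25×6508376179668146850000+34218695959407148992880=196928100451110820242880
Read c(26,10) = 196928100451110820242880.

196928100451110820242880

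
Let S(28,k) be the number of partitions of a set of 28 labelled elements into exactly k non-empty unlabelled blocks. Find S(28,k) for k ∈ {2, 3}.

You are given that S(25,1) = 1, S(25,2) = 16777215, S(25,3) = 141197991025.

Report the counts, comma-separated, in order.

@26  (26,1):1·1+0→1, (26,2):16777215·2+1→33554431, (26,3):141197991025·3+16777215→423610750290
@27  (27,1):1·1+0→1, (27,2):33554431·2+1→67108863, (27,3):423610750290·3+33554431→1270865805301
@28  (28,2):67108863·2+1→134217727, (28,3):1270865805301·3+67108863→3812664524766
Read S(28,2) = 134217727, S(28,3) = 3812664524766.

134217727, 3812664524766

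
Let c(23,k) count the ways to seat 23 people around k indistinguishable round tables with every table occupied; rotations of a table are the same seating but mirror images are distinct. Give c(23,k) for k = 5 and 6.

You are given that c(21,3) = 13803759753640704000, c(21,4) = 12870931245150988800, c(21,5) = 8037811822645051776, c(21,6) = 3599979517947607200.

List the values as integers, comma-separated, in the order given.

i=22: T(22,4)=13803759753640704000+21·12870931245150988800=284093315901811468800 | T(22,5)=12870931245150988800+21·8037811822645051776=181664979520697076096 | T(22,6)=8037811822645051776+21·3599979517947607200=83637381699544802976
i=23: T(23,5)=284093315901811468800+22·181664979520697076096=4280722865357147142912 | T(23,6)=181664979520697076096+22·83637381699544802976=2021687376910682741568
Read c(23,5) = 4280722865357147142912, c(23,6) = 2021687376910682741568.

4280722865357147142912, 2021687376910682741568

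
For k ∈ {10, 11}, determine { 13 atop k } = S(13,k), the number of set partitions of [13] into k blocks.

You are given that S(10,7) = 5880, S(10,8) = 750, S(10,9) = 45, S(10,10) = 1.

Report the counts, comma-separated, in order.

@11  (11,8):750·8+5880→11880, (11,9):45·9+750→1155, (11,10):1·10+45→55, (11,11):0·11+1→1
@12  (12,9):1155·9+11880→22275, (12,10):55·10+1155→1705, (12,11):1·11+55→66
@13  (13,10):1705·10+22275→39325, (13,11):66·11+1705→2431
Read S(13,10) = 39325, S(13,11) = 2431.

39325, 2431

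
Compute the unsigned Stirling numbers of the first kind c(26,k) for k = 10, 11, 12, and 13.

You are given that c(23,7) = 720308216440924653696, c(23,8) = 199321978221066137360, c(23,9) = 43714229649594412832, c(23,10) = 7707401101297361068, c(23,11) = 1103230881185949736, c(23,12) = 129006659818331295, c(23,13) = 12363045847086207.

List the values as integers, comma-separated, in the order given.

@24  (24,8):199321978221066137360·23+720308216440924653696→5304713715525445812976, (24,9):43714229649594412832·23+199321978221066137360→1204749260161737632496, (24,10):7707401101297361068·23+43714229649594412832→220984454979433717396, (24,11):1103230881185949736·23+7707401101297361068→33081711368574204996, (24,12):129006659818331295·23+1103230881185949736→4070384057007569521, (24,13):12363045847086207·23+129006659818331295→413356714301314056
@25  (25,9):1204749260161737632496·24+5304713715525445812976→34218695959407148992880, (25,10):220984454979433717396·24+1204749260161737632496→6508376179668146850000, (25,11):33081711368574204996·24+220984454979433717396→1014945527825214637300, (25,12):4070384057007569521·24+33081711368574204996→130770928736755873500, (25,13):413356714301314056·24+4070384057007569521→13990945200239106865
@26  (26,10):6508376179668146850000·25+34218695959407148992880→196928100451110820242880, (26,11):1014945527825214637300·25+6508376179668146850000→31882014375298512782500, (26,12):130770928736755873500·25+1014945527825214637300→4284218746244111474800, (26,13):13990945200239106865·25+130770928736755873500→480544558742733545125
Read c(26,10) = 196928100451110820242880, c(26,11) = 31882014375298512782500, c(26,12) = 4284218746244111474800, c(26,13) = 480544558742733545125.

196928100451110820242880, 31882014375298512782500, 4284218746244111474800, 480544558742733545125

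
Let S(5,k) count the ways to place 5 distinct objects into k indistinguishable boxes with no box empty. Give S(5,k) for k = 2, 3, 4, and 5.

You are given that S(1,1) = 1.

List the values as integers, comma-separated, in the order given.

15, 25, 10, 1

r2: T_2,1=1×1+0=1; T_2,2=2×0+1=1
r3: T_3,1=1×1+0=1; T_3,2=2×1+1=3; T_3,3=3×0+1=1
r4: T_4,1=1×1+0=1; T_4,2=2×3+1=7; T_4,3=3×1+3=6; T_4,4=4×0+1=1
r5: T_5,2=2×7+1=15; T_5,3=3×6+7=25; T_5,4=4×1+6=10; T_5,5=5×0+1=1
Read S(5,2) = 15, S(5,3) = 25, S(5,4) = 10, S(5,5) = 1.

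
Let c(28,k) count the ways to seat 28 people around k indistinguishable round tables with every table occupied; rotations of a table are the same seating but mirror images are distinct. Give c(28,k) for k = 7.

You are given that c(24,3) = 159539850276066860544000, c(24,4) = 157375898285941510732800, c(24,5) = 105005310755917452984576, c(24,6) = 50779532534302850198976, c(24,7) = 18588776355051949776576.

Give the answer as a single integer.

[25] T[25,4]:24*157375898285941510732800+159539850276066860544000=3936561409138663118131200 · T[25,5]:24*105005310755917452984576+157375898285941510732800=2677503356427960382362624 · T[25,6]:24*50779532534302850198976+105005310755917452984576=1323714091579185857760000 · T[25,7]:24*18588776355051949776576+50779532534302850198976=496910165055549644836800
[26] T[26,5]:25*2677503356427960382362624+3936561409138663118131200=70874145319837672677196800 · T[26,6]:25*1323714091579185857760000+2677503356427960382362624=35770355645907606826362624 · T[26,7]:25*496910165055549644836800+1323714091579185857760000=13746468217967926978680000
[27] T[27,6]:26*35770355645907606826362624+70874145319837672677196800=1000903392113435450162625024 · T[27,7]:26*13746468217967926978680000+35770355645907606826362624=393178529313073708272042624
[28] T[28,7]:27*393178529313073708272042624+1000903392113435450162625024=11616723683566425573507775872
Read c(28,7) = 11616723683566425573507775872.

11616723683566425573507775872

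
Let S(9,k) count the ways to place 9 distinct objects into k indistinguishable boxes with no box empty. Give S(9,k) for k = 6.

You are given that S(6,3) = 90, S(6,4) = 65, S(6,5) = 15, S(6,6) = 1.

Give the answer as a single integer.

2646

@7  (7,4):65·4+90→350, (7,5):15·5+65→140, (7,6):1·6+15→21
@8  (8,5):140·5+350→1050, (8,6):21·6+140→266
@9  (9,6):266·6+1050→2646
Read S(9,6) = 2646.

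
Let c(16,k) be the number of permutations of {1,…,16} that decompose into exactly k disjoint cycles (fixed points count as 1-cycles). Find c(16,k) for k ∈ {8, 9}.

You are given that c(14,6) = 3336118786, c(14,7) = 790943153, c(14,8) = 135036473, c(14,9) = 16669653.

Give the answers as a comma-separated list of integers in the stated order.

@15  (15,7):790943153·14+3336118786→14409322928, (15,8):135036473·14+790943153→2681453775, (15,9):16669653·14+135036473→368411615
@16  (16,8):2681453775·15+14409322928→54631129553, (16,9):368411615·15+2681453775→8207628000
Read c(16,8) = 54631129553, c(16,9) = 8207628000.

54631129553, 8207628000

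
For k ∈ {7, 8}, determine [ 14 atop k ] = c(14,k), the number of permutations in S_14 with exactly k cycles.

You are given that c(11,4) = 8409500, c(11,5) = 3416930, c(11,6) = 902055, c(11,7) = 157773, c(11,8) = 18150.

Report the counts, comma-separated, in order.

790943153, 135036473

@12  (12,5):3416930·11+8409500→45995730, (12,6):902055·11+3416930→13339535, (12,7):157773·11+902055→2637558, (12,8):18150·11+157773→357423
@13  (13,6):13339535·12+45995730→206070150, (13,7):2637558·12+13339535→44990231, (13,8):357423·12+2637558→6926634
@14  (14,7):44990231·13+206070150→790943153, (14,8):6926634·13+44990231→135036473
Read c(14,7) = 790943153, c(14,8) = 135036473.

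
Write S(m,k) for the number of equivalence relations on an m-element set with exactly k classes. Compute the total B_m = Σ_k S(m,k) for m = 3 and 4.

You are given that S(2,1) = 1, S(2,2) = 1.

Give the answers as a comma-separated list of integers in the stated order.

i=3: T(3,1)=0+1·1=1 | T(3,2)=1+2·1=3 | T(3,3)=1+3·0=1
i=4: T(4,1)=0+1·1=1 | T(4,2)=1+2·3=7 | T(4,3)=3+3·1=6 | T(4,4)=1+4·0=1
B_3 = ΣS(3,k) = 1+3+1 = 5
B_4 = ΣS(4,k) = 1+7+6+1 = 15

5, 15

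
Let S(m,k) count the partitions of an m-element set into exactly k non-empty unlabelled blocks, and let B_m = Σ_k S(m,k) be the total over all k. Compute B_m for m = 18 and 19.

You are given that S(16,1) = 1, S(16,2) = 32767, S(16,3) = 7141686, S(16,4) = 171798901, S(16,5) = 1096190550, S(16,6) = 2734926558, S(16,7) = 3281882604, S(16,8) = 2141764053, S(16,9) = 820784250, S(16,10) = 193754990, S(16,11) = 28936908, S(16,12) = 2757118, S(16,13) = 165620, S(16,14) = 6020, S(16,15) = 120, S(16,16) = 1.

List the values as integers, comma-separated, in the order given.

682076806159, 5832742205057

@17  (17,1):1·1+0→1, (17,2):32767·2+1→65535, (17,3):7141686·3+32767→21457825, (17,4):171798901·4+7141686→694337290, (17,5):1096190550·5+171798901→5652751651, (17,6):2734926558·6+1096190550→17505749898, (17,7):3281882604·7+2734926558→25708104786, (17,8):2141764053·8+3281882604→20415995028, (17,9):820784250·9+2141764053→9528822303, (17,10):193754990·10+820784250→2758334150, (17,11):28936908·11+193754990→512060978, (17,12):2757118·12+28936908→62022324, (17,13):165620·13+2757118→4910178, (17,14):6020·14+165620→249900, (17,15):120·15+6020→7820, (17,16):1·16+120→136, (17,17):0·17+1→1
@18  (18,1):1·1+0→1, (18,2):65535·2+1→131071, (18,3):21457825·3+65535→64439010, (18,4):694337290·4+21457825→2798806985, (18,5):5652751651·5+694337290→28958095545, (18,6):17505749898·6+5652751651→110687251039, (18,7):25708104786·7+17505749898→197462483400, (18,8):20415995028·8+25708104786→189036065010, (18,9):9528822303·9+20415995028→106175395755, (18,10):2758334150·10+9528822303→37112163803, (18,11):512060978·11+2758334150→8391004908, (18,12):62022324·12+512060978→1256328866, (18,13):4910178·13+62022324→125854638, (18,14):249900·14+4910178→8408778, (18,15):7820·15+249900→367200, (18,16):136·16+7820→9996, (18,17):1·17+136→153, (18,18):0·18+1→1
@19  (19,1):1·1+0→1, (19,2):131071·2+1→262143, (19,3):64439010·3+131071→193448101, (19,4):2798806985·4+64439010→11259666950, (19,5):28958095545·5+2798806985→147589284710, (19,6):110687251039·6+28958095545→693081601779, (19,7):197462483400·7+110687251039→1492924634839, (19,8):189036065010·8+197462483400→1709751003480, (19,9):106175395755·9+189036065010→1144614626805, (19,10):37112163803·10+106175395755→477297033785, (19,11):8391004908·11+37112163803→129413217791, (19,12):1256328866·12+8391004908→23466951300, (19,13):125854638·13+1256328866→2892439160, (19,14):8408778·14+125854638→243577530, (19,15):367200·15+8408778→13916778, (19,16):9996·16+367200→527136, (19,17):153·17+9996→12597, (19,18):1·18+153→171, (19,19):0·19+1→1
B_18 = ΣS(18,k) = 1+131071+64439010+2798806985+28958095545+110687251039+197462483400+189036065010+106175395755+37112163803+8391004908+1256328866+125854638+8408778+367200+9996+153+1 = 682076806159
B_19 = ΣS(19,k) = 1+262143+193448101+11259666950+147589284710+693081601779+1492924634839+1709751003480+1144614626805+477297033785+129413217791+23466951300+2892439160+243577530+13916778+527136+12597+171+1 = 5832742205057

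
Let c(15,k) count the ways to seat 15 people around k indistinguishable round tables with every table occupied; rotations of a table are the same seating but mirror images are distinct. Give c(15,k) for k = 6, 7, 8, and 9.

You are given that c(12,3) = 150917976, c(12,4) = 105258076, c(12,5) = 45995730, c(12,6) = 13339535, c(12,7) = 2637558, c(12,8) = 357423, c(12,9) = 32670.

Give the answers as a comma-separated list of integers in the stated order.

r13: T_13,4=12×105258076+150917976=1414014888; T_13,5=12×45995730+105258076=657206836; T_13,6=12×13339535+45995730=206070150; T_13,7=12×2637558+13339535=44990231; T_13,8=12×357423+2637558=6926634; T_13,9=12×32670+357423=749463
r14: T_14,5=13×657206836+1414014888=9957703756; T_14,6=13×206070150+657206836=3336118786; T_14,7=13×44990231+206070150=790943153; T_14,8=13×6926634+44990231=135036473; T_14,9=13×749463+6926634=16669653
r15: T_15,6=14×3336118786+9957703756=56663366760; T_15,7=14×790943153+3336118786=14409322928; T_15,8=14×135036473+790943153=2681453775; T_15,9=14×16669653+135036473=368411615
Read c(15,6) = 56663366760, c(15,7) = 14409322928, c(15,8) = 2681453775, c(15,9) = 368411615.

56663366760, 14409322928, 2681453775, 368411615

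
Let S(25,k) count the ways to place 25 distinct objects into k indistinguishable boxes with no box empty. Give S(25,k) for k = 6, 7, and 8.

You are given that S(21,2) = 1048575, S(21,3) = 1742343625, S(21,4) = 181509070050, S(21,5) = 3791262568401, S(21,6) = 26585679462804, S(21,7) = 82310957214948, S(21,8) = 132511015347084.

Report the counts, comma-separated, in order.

@22  (22,3):1742343625·3+1048575→5228079450, (22,4):181509070050·4+1742343625→727778623825, (22,5):3791262568401·5+181509070050→19137821912055, (22,6):26585679462804·6+3791262568401→163305339345225, (22,7):82310957214948·7+26585679462804→602762379967440, (22,8):132511015347084·8+82310957214948→1142399079991620
@23  (23,4):727778623825·4+5228079450→2916342574750, (23,5):19137821912055·5+727778623825→96416888184100, (23,6):163305339345225·6+19137821912055→998969857983405, (23,7):602762379967440·7+163305339345225→4382641999117305, (23,8):1142399079991620·8+602762379967440→9741955019900400
@24  (24,5):96416888184100·5+2916342574750→485000783495250, (24,6):998969857983405·6+96416888184100→6090236036084530, (24,7):4382641999117305·7+998969857983405→31677463851804540, (24,8):9741955019900400·8+4382641999117305→82318282158320505
@25  (25,6):6090236036084530·6+485000783495250→37026417000002430, (25,7):31677463851804540·7+6090236036084530→227832482998716310, (25,8):82318282158320505·8+31677463851804540→690223721118368580
Read S(25,6) = 37026417000002430, S(25,7) = 227832482998716310, S(25,8) = 690223721118368580.

37026417000002430, 227832482998716310, 690223721118368580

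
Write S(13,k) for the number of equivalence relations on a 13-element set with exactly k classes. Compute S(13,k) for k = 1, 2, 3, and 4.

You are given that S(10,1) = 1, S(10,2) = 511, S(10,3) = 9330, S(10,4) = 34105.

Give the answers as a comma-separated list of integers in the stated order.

@11  (11,1):1·1+0→1, (11,2):511·2+1→1023, (11,3):9330·3+511→28501, (11,4):34105·4+9330→145750
@12  (12,1):1·1+0→1, (12,2):1023·2+1→2047, (12,3):28501·3+1023→86526, (12,4):145750·4+28501→611501
@13  (13,1):1·1+0→1, (13,2):2047·2+1→4095, (13,3):86526·3+2047→261625, (13,4):611501·4+86526→2532530
Read S(13,1) = 1, S(13,2) = 4095, S(13,3) = 261625, S(13,4) = 2532530.

1, 4095, 261625, 2532530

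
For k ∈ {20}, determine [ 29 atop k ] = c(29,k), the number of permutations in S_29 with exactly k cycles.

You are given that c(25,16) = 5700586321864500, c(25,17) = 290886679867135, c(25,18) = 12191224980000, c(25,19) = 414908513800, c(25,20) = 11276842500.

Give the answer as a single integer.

[26] T[26,17]:25*290886679867135+5700586321864500=12972753318542875 · T[26,18]:25*12191224980000+290886679867135=595667304367135 · T[26,19]:25*414908513800+12191224980000=22563937825000 · T[26,20]:25*11276842500+414908513800=696829576300
[27] T[27,18]:26*595667304367135+12972753318542875=28460103232088385 · T[27,19]:26*22563937825000+595667304367135=1182329687817135 · T[27,20]:26*696829576300+22563937825000=40681506808800
[28] T[28,19]:27*1182329687817135+28460103232088385=60383004803151030 · T[28,20]:27*40681506808800+1182329687817135=2280730371654735
[29] T[29,20]:28*2280730371654735+60383004803151030=124243455209483610
Read c(29,20) = 124243455209483610.

124243455209483610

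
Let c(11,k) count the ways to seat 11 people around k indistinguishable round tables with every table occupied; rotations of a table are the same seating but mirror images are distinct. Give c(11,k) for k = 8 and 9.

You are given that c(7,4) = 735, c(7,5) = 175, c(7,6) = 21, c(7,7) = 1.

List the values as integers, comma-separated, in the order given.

row 8: T[8][5]=7·175+735=1960  T[8][6]=7·21+175=322  T[8][7]=7·1+21=28  T[8][8]=7·0+1=1
row 9: T[9][6]=8·322+1960=4536  T[9][7]=8·28+322=546  T[9][8]=8·1+28=36  T[9][9]=8·0+1=1
row 10: T[10][7]=9·546+4536=9450  T[10][8]=9·36+546=870  T[10][9]=9·1+36=45
row 11: T[11][8]=10·870+9450=18150  T[11][9]=10·45+870=1320
Read c(11,8) = 18150, c(11,9) = 1320.

18150, 1320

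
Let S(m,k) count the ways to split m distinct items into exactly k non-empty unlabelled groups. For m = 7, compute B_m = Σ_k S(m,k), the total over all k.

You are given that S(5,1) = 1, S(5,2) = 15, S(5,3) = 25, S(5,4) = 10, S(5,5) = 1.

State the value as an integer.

877

@6  (6,1):1·1+0→1, (6,2):15·2+1→31, (6,3):25·3+15→90, (6,4):10·4+25→65, (6,5):1·5+10→15, (6,6):0·6+1→1
@7  (7,1):1·1+0→1, (7,2):31·2+1→63, (7,3):90·3+31→301, (7,4):65·4+90→350, (7,5):15·5+65→140, (7,6):1·6+15→21, (7,7):0·7+1→1
B_7 = ΣS(7,k) = 1+63+301+350+140+21+1 = 877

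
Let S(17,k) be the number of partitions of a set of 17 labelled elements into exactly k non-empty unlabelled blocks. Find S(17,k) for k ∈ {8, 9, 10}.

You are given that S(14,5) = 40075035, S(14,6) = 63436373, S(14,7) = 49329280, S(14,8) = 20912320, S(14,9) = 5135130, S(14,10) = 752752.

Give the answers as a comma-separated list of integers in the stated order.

[15] T[15,6]:6*63436373+40075035=420693273 · T[15,7]:7*49329280+63436373=408741333 · T[15,8]:8*20912320+49329280=216627840 · T[15,9]:9*5135130+20912320=67128490 · T[15,10]:10*752752+5135130=12662650
[16] T[16,7]:7*408741333+420693273=3281882604 · T[16,8]:8*216627840+408741333=2141764053 · T[16,9]:9*67128490+216627840=820784250 · T[16,10]:10*12662650+67128490=193754990
[17] T[17,8]:8*2141764053+3281882604=20415995028 · T[17,9]:9*820784250+2141764053=9528822303 · T[17,10]:10*193754990+820784250=2758334150
Read S(17,8) = 20415995028, S(17,9) = 9528822303, S(17,10) = 2758334150.

20415995028, 9528822303, 2758334150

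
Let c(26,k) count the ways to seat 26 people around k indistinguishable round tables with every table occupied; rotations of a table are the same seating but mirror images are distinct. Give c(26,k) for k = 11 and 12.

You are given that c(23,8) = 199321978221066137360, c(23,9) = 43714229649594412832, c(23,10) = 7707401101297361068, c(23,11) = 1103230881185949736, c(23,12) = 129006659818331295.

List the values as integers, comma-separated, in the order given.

31882014375298512782500, 4284218746244111474800

[24] T[24,9]:23*43714229649594412832+199321978221066137360=1204749260161737632496 · T[24,10]:23*7707401101297361068+43714229649594412832=220984454979433717396 · T[24,11]:23*1103230881185949736+7707401101297361068=33081711368574204996 · T[24,12]:23*129006659818331295+1103230881185949736=4070384057007569521
[25] T[25,10]:24*220984454979433717396+1204749260161737632496=6508376179668146850000 · T[25,11]:24*33081711368574204996+220984454979433717396=1014945527825214637300 · T[25,12]:24*4070384057007569521+33081711368574204996=130770928736755873500
[26] T[26,11]:25*1014945527825214637300+6508376179668146850000=31882014375298512782500 · T[26,12]:25*130770928736755873500+1014945527825214637300=4284218746244111474800
Read c(26,11) = 31882014375298512782500, c(26,12) = 4284218746244111474800.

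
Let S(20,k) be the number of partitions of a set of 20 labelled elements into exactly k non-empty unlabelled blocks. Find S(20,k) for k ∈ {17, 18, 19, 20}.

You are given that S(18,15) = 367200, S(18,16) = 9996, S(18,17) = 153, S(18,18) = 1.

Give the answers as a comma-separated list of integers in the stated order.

r19: T_19,16=16×9996+367200=527136; T_19,17=17×153+9996=12597; T_19,18=18×1+153=171; T_19,19=19×0+1=1
r20: T_20,17=17×12597+527136=741285; T_20,18=18×171+12597=15675; T_20,19=19×1+171=190; T_20,20=20×0+1=1
Read S(20,17) = 741285, S(20,18) = 15675, S(20,19) = 190, S(20,20) = 1.

741285, 15675, 190, 1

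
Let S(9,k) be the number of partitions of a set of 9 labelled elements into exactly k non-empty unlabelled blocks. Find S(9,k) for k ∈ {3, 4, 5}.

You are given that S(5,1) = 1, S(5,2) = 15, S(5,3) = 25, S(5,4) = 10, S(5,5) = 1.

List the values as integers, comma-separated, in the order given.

i=6: T(6,1)=0+1·1=1 | T(6,2)=1+2·15=31 | T(6,3)=15+3·25=90 | T(6,4)=25+4·10=65 | T(6,5)=10+5·1=15
i=7: T(7,1)=0+1·1=1 | T(7,2)=1+2·31=63 | T(7,3)=31+3·90=301 | T(7,4)=90+4·65=350 | T(7,5)=65+5·15=140
i=8: T(8,2)=1+2·63=127 | T(8,3)=63+3·301=966 | T(8,4)=301+4·350=1701 | T(8,5)=350+5·140=1050
i=9: T(9,3)=127+3·966=3025 | T(9,4)=966+4·1701=7770 | T(9,5)=1701+5·1050=6951
Read S(9,3) = 3025, S(9,4) = 7770, S(9,5) = 6951.

3025, 7770, 6951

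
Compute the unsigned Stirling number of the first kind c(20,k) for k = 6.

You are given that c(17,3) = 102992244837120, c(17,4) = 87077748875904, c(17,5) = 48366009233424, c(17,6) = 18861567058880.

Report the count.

161429736530118960

row 18: T[18][4]=17·87077748875904+102992244837120=1583313975727488  T[18][5]=17·48366009233424+87077748875904=909299905844112  T[18][6]=17·18861567058880+48366009233424=369012649234384
row 19: T[19][5]=18·909299905844112+1583313975727488=17950712280921504  T[19][6]=18·369012649234384+909299905844112=7551527592063024
row 20: T[20][6]=19·7551527592063024+17950712280921504=161429736530118960
Read c(20,6) = 161429736530118960.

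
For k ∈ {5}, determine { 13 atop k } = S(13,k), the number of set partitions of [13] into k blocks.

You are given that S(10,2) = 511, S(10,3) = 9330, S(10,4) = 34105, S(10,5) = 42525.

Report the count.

7508501

r11: T_11,3=3×9330+511=28501; T_11,4=4×34105+9330=145750; T_11,5=5×42525+34105=246730
r12: T_12,4=4×145750+28501=611501; T_12,5=5×246730+145750=1379400
r13: T_13,5=5×1379400+611501=7508501
Read S(13,5) = 7508501.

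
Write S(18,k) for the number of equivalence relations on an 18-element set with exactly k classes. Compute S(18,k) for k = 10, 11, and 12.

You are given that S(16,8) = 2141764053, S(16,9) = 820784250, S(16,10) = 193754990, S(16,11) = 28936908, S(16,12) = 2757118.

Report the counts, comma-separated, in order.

37112163803, 8391004908, 1256328866

[17] T[17,9]:9*820784250+2141764053=9528822303 · T[17,10]:10*193754990+820784250=2758334150 · T[17,11]:11*28936908+193754990=512060978 · T[17,12]:12*2757118+28936908=62022324
[18] T[18,10]:10*2758334150+9528822303=37112163803 · T[18,11]:11*512060978+2758334150=8391004908 · T[18,12]:12*62022324+512060978=1256328866
Read S(18,10) = 37112163803, S(18,11) = 8391004908, S(18,12) = 1256328866.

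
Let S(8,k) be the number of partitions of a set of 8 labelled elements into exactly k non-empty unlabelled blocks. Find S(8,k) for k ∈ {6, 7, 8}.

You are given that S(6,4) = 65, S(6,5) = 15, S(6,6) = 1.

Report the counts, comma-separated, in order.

266, 28, 1

[7] T[7,5]:5*15+65=140 · T[7,6]:6*1+15=21 · T[7,7]:7*0+1=1
[8] T[8,6]:6*21+140=266 · T[8,7]:7*1+21=28 · T[8,8]:8*0+1=1
Read S(8,6) = 266, S(8,7) = 28, S(8,8) = 1.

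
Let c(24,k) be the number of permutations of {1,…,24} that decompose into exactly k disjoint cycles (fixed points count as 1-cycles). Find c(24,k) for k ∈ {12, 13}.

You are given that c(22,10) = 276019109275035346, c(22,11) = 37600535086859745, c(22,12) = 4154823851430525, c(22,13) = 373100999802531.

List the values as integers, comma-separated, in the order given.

4070384057007569521, 413356714301314056

@23  (23,11):37600535086859745·22+276019109275035346→1103230881185949736, (23,12):4154823851430525·22+37600535086859745→129006659818331295, (23,13):373100999802531·22+4154823851430525→12363045847086207
@24  (24,12):129006659818331295·23+1103230881185949736→4070384057007569521, (24,13):12363045847086207·23+129006659818331295→413356714301314056
Read c(24,12) = 4070384057007569521, c(24,13) = 413356714301314056.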